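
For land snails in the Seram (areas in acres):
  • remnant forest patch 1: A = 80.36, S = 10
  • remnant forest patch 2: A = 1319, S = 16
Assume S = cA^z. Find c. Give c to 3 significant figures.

z = ln(S₂/S₁) / ln(A₂/A₁) = ln(16/10) / ln(1319/80.36) = 0.4700 / 2.7981 = 0.1680
c = S₁ / A₁^z = 10 / 80.36^0.1680 = 10 / 2.089 = 4.786

4.79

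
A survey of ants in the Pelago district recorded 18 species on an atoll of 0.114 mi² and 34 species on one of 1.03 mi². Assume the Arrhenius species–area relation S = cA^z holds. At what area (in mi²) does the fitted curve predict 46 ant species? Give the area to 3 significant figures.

2.93 mi²

z = ln(34/18) / ln(1.03/0.114) = 0.6360 / 2.2011 = 0.2889
c = 18 / 0.114^0.2889 = 18 / 0.534 = 33.71
A = (46/33.71)^(1/0.2889) ⇒ ln A = ln(1.365)/0.2889 = 1.0757
A = e^1.0757 ≈ 2.932 mi²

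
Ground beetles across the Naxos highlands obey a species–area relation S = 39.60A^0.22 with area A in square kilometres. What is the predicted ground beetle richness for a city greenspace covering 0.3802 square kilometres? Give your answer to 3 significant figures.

32.0

S = 39.6 × 0.3802^0.22 = 39.6 × 0.8084 ≈ 32.01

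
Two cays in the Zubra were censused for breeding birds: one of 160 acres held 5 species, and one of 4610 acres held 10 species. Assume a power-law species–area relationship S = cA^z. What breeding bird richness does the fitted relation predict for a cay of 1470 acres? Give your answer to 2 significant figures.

7.9

z = ln(10/5) / ln(4610/160) = 0.6931 / 3.3608 = 0.2062
c = 5 / 160^0.2062 = 5 / 2.848 = 1.755
S₃ = 1.755 × 1470^0.2062 = 1.755 × 4.5 ≈ 7.9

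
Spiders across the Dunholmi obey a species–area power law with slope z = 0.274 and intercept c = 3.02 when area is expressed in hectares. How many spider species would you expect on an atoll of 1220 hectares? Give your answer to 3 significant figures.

21.2

S = 3.02 × 1220^0.274 = 3.02 × 7.009 ≈ 21.17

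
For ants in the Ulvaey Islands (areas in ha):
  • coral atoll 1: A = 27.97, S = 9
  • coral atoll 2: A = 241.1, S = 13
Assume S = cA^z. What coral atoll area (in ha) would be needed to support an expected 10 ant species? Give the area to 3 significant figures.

z = ln(13/9) / ln(241.1/27.97) = 0.3677 / 2.1541 = 0.1707
c = 9 / 27.97^0.1707 = 9 / 1.766 = 5.097
A = (10/5.097)^(1/0.1707) ⇒ ln A = ln(1.962)/0.1707 = 3.9483
A = e^3.9483 ≈ 51.85 ha

51.8 ha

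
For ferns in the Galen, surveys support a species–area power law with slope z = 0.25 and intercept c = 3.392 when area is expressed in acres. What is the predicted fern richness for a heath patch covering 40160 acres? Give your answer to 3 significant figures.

48.0

S = 3.392 × 40160^0.25 = 3.392 × 14.16 ≈ 48.02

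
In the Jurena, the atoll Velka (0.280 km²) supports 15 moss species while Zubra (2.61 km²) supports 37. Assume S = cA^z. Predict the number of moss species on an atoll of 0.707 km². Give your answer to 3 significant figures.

21.8

z = ln(37/15) / ln(2.61/0.28) = 0.9029 / 2.2323 = 0.4045
c = 15 / 0.28^0.4045 = 15 / 0.5976 = 25.1
S₃ = 25.1 × 0.707^0.4045 = 25.1 × 0.8692 ≈ 21.82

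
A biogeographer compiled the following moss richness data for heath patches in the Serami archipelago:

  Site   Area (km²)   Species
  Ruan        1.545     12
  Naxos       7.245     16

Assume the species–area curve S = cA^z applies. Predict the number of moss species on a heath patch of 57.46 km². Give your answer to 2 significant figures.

z = ln(16/12) / ln(7.245/1.545) = 0.2877 / 1.5453 = 0.1862
c = 12 / 1.545^0.1862 = 12 / 1.084 = 11.07
S₃ = 11.07 × 57.46^0.1862 = 11.07 × 2.126 ≈ 23.53

24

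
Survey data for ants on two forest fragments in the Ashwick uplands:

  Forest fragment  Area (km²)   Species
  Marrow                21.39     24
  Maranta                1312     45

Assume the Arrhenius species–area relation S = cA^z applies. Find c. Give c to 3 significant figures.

15.0

z = ln(S₂/S₁) / ln(A₂/A₁) = ln(45/24) / ln(1312/21.39) = 0.6286 / 4.1164 = 0.1527
c = S₁ / A₁^z = 24 / 21.39^0.1527 = 24 / 1.596 = 15.03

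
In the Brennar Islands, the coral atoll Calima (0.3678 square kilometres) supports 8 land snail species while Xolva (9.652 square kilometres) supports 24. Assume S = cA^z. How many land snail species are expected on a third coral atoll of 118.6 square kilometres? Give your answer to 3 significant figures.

z = ln(24/8) / ln(9.652/0.3678) = 1.0986 / 3.2674 = 0.3362
c = 8 / 0.3678^0.3362 = 8 / 0.7144 = 11.2
S₃ = 11.2 × 118.6^0.3362 = 11.2 × 4.982 ≈ 55.79

55.8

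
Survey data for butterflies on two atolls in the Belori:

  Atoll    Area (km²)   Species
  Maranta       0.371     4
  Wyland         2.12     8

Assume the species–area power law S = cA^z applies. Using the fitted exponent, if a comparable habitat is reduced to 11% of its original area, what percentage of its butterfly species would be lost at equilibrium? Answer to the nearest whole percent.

58%

z = ln(8/4) / ln(2.12/0.371) = 0.6931 / 1.7430 = 0.3977
S_new/S_old = (A_new/A_old)^z = 0.11^0.3977 = exp(0.3977 × -2.2073) = 0.4157
Fraction lost = 1 − 0.4157 = 0.5843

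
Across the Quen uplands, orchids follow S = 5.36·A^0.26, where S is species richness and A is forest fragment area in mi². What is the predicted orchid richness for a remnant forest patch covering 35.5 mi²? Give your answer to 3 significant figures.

13.6

S = 5.36 × 35.5^0.26 = 5.36 × 2.53 ≈ 13.56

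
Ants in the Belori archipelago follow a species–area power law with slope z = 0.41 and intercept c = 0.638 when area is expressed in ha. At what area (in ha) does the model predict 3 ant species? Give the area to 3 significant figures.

43.6 ha

3 = 0.638 × A^0.41  ⇒  A^0.41 = 3/0.638 = 4.702
ln A = ln(4.702) / 0.41 = 1.5480 / 0.41 = 3.7757
A = e^3.7757 ≈ 43.63 ha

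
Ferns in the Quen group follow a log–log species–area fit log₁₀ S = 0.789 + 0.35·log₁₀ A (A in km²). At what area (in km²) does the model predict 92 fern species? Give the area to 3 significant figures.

92 = 6.152 × A^0.35  ⇒  A^0.35 = 92/6.152 = 14.96
ln A = ln(14.96) / 0.35 = 2.7050 / 0.35 = 7.7287
A = e^7.7287 ≈ 2273 km²

2270 km²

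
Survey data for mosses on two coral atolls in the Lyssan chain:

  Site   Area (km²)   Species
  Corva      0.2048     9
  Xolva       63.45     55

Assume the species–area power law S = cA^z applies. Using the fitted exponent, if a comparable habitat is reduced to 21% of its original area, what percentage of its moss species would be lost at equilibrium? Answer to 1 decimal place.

z = ln(55/9) / ln(63.45/0.2048) = 1.8101 / 5.7360 = 0.3156
S_new/S_old = (A_new/A_old)^z = 0.21^0.3156 = exp(0.3156 × -1.5606) = 0.6111
Fraction lost = 1 − 0.6111 = 0.3889

38.9%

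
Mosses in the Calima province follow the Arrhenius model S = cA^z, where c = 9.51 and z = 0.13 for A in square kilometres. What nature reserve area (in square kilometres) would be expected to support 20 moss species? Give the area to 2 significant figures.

300 square kilometres

20 = 9.51 × A^0.13  ⇒  A^0.13 = 20/9.51 = 2.103
ln A = ln(2.103) / 0.13 = 0.7434 / 0.13 = 5.7184
A = e^5.7184 ≈ 304.4 square kilometres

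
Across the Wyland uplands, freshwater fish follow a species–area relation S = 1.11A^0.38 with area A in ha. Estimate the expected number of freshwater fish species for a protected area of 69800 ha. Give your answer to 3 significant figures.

S = 1.11 × 69800^0.38
ln S = ln 1.11 + 0.38 × ln 69800 = 0.1044 + 0.38 × 11.1534 = 4.3426
S = e^4.3426 ≈ 76.91

76.9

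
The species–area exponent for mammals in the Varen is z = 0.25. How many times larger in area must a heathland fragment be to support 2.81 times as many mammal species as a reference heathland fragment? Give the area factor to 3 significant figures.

(A₂/A₁)^0.25 = 2.81, so A₂/A₁ = 2.81^(1/0.25) = 2.81^4
ln(A₂/A₁) = ln 2.81 / 0.25 = 1.0332 / 0.25 = 4.1327
A₂/A₁ = e^4.1327 ≈ 62.35

62.3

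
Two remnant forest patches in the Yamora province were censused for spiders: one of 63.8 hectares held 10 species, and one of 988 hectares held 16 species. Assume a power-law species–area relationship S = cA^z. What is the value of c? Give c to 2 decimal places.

z = ln(S₂/S₁) / ln(A₂/A₁) = ln(16/10) / ln(988/63.8) = 0.4700 / 2.7399 = 0.1715
c = S₁ / A₁^z = 10 / 63.8^0.1715 = 10 / 2.04 = 4.902

4.90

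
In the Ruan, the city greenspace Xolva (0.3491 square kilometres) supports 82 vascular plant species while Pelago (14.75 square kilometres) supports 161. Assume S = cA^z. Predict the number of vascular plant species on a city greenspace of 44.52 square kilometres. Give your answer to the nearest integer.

z = ln(161/82) / ln(14.75/0.3491) = 0.6747 / 3.7436 = 0.1802
c = 82 / 0.3491^0.1802 = 82 / 0.8272 = 99.13
S₃ = 99.13 × 44.52^0.1802 = 99.13 × 1.982 ≈ 196.5

196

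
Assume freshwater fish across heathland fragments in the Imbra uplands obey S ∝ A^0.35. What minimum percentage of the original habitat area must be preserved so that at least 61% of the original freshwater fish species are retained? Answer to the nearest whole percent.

24%

Need (A_new/A_old)^0.35 = 0.61, so A_new/A_old = 0.61^(1/0.35) = 0.61^2.857
ln(A_new/A_old) = ln 0.61 / 0.35 = -0.4943 / 0.35 = -1.4123
A_new/A_old = e^-1.4123 ≈ 0.2436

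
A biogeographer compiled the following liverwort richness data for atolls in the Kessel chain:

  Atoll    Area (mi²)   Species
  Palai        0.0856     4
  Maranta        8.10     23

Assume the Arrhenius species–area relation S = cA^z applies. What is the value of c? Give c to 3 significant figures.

z = ln(S₂/S₁) / ln(A₂/A₁) = ln(23/4) / ln(8.1/0.0856) = 1.7492 / 4.5499 = 0.3844
c = S₁ / A₁^z = 4 / 0.0856^0.3844 = 4 / 0.3887 = 10.29

10.3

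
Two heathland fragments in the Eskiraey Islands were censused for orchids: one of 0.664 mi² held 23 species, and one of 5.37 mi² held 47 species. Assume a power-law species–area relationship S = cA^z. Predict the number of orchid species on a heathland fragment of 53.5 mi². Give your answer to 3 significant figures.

103

z = ln(47/23) / ln(5.37/0.664) = 0.7147 / 2.0903 = 0.3419
c = 23 / 0.664^0.3419 = 23 / 0.8694 = 26.46
S₃ = 26.46 × 53.5^0.3419 = 26.46 × 3.899 ≈ 103.1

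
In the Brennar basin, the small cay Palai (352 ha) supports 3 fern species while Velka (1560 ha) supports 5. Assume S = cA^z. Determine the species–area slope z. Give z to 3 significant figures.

0.343

Taking logs: ln S = ln c + z ln A, so z = (ln S₂ − ln S₁)/(ln A₂ − ln A₁).
z = ln(5/3) / ln(1560/352) = ln(1.667) / ln(4.432) = 0.5108 / 1.4888 = 0.3431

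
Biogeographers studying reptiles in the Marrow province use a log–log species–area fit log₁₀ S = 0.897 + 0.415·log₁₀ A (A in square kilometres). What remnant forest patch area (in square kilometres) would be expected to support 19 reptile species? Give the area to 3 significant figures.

8.32 square kilometres

19 = 7.889 × A^0.415  ⇒  A^0.415 = 19/7.889 = 2.409
ln A = ln(2.409) / 0.415 = 0.8790 / 0.415 = 2.1181
A = e^2.1181 ≈ 8.315 square kilometres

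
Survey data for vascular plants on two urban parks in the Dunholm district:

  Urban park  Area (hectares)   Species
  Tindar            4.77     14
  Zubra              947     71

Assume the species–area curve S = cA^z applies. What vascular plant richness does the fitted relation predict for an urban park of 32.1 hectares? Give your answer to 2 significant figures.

25

z = ln(71/14) / ln(947/4.77) = 1.6236 / 5.2910 = 0.3069
c = 14 / 4.77^0.3069 = 14 / 1.615 = 8.668
S₃ = 8.668 × 32.1^0.3069 = 8.668 × 2.899 ≈ 25.13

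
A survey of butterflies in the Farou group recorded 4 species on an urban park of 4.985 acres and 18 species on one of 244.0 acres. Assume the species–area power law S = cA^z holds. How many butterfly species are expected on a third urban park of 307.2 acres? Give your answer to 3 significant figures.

19.7

z = ln(18/4) / ln(244/4.985) = 1.5041 / 3.8907 = 0.3866
c = 4 / 4.985^0.3866 = 4 / 1.861 = 2.15
S₃ = 2.15 × 307.2^0.3866 = 2.15 × 9.153 ≈ 19.68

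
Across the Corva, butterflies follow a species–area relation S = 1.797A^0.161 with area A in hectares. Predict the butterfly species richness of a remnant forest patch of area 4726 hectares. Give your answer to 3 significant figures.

7.02

S = 1.797 × 4726^0.161
ln S = ln 1.797 + 0.161 × ln 4726 = 0.5861 + 0.161 × 8.4608 = 1.9483
S = e^1.9483 ≈ 7.017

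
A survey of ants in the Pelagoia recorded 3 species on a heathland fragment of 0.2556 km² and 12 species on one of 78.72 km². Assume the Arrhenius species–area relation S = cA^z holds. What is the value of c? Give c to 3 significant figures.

z = ln(S₂/S₁) / ln(A₂/A₁) = ln(12/3) / ln(78.72/0.2556) = 1.3863 / 5.7300 = 0.2419
c = S₁ / A₁^z = 3 / 0.2556^0.2419 = 3 / 0.7189 = 4.173

4.17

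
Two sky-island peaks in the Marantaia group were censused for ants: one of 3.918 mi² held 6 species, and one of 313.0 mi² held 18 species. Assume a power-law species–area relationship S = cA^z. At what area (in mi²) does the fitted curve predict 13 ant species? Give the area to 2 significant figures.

86 mi²

z = ln(18/6) / ln(313/3.918) = 1.0986 / 4.3806 = 0.2508
c = 6 / 3.918^0.2508 = 6 / 1.408 = 4.26
A = (13/4.26)^(1/0.2508) ⇒ ln A = ln(3.052)/0.2508 = 4.4486
A = e^4.4486 ≈ 85.51 mi²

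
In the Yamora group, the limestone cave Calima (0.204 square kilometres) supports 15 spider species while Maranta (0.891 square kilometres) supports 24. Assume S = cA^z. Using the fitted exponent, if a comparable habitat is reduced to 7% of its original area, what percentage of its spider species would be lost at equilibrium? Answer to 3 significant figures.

z = ln(24/15) / ln(0.891/0.204) = 0.4700 / 1.4742 = 0.3188
S_new/S_old = (A_new/A_old)^z = 0.07^0.3188 = exp(0.3188 × -2.6593) = 0.4284
Fraction lost = 1 − 0.4284 = 0.5716

57.2%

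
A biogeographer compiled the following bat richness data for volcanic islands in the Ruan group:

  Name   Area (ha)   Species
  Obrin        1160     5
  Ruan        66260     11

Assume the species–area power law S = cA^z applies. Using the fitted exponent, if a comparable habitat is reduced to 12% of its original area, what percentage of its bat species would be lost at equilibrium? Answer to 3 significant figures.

33.9%

z = ln(11/5) / ln(66260/1160) = 0.7885 / 4.0452 = 0.1949
S_new/S_old = (A_new/A_old)^z = 0.12^0.1949 = exp(0.1949 × -2.1203) = 0.6615
Fraction lost = 1 − 0.6615 = 0.3385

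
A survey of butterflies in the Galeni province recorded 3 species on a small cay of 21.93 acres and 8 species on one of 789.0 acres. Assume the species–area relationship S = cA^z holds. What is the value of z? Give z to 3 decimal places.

Taking logs: ln S = ln c + z ln A, so z = (ln S₂ − ln S₁)/(ln A₂ − ln A₁).
z = ln(8/3) / ln(789/21.93) = ln(2.667) / ln(35.98) = 0.9808 / 3.5829 = 0.2738

0.274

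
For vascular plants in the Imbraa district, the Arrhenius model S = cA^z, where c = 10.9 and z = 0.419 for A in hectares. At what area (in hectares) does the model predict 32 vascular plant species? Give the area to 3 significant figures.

13.1 hectares

32 = 10.9 × A^0.419  ⇒  A^0.419 = 32/10.9 = 2.936
ln A = ln(2.936) / 0.419 = 1.0770 / 0.419 = 2.5703
A = e^2.5703 ≈ 13.07 hectares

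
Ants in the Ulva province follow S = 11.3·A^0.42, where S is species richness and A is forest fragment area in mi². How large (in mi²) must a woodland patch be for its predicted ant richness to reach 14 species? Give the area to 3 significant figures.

1.67 mi²

14 = 11.3 × A^0.42  ⇒  A^0.42 = 14/11.3 = 1.239
ln A = ln(1.239) / 0.42 = 0.2143 / 0.42 = 0.5101
A = e^0.5101 ≈ 1.666 mi²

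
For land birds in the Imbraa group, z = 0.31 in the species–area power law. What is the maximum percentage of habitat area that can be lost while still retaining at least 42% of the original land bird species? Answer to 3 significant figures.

93.9%

Need (A_new/A_old)^0.31 = 0.42, so A_new/A_old = 0.42^(1/0.31) = 0.42^3.226
ln(A_new/A_old) = ln 0.42 / 0.31 = -0.8675 / 0.31 = -2.7984
A_new/A_old = e^-2.7984 ≈ 0.06091
Fraction that can be lost = 1 − 0.06091 = 0.9391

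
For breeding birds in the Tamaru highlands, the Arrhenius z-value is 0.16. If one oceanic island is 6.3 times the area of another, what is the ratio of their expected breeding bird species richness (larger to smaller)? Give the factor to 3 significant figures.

1.34

S₂/S₁ = (A₂/A₁)^z = 6.3^0.16
ln(S₂/S₁) = 0.16 × ln 6.3 = 0.16 × 1.8405 = 0.2945
S₂/S₁ = e^0.2945 ≈ 1.342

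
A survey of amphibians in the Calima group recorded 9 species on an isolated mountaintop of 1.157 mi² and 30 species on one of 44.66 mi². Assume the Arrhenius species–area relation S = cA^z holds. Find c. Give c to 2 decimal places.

z = ln(S₂/S₁) / ln(A₂/A₁) = ln(30/9) / ln(44.66/1.157) = 1.2040 / 3.6532 = 0.3296
c = S₁ / A₁^z = 9 / 1.157^0.3296 = 9 / 1.049 = 8.578

8.58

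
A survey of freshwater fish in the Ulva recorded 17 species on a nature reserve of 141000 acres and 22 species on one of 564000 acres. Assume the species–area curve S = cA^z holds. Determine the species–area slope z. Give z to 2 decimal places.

Taking logs: ln S = ln c + z ln A, so z = (ln S₂ − ln S₁)/(ln A₂ − ln A₁).
z = ln(22/17) / ln(564000/141000) = ln(1.294) / ln(4) = 0.2578 / 1.3863 = 0.1860

0.19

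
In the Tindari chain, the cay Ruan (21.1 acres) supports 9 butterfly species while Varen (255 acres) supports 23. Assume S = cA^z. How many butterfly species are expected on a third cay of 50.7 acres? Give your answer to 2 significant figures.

z = ln(23/9) / ln(255/21.1) = 0.9383 / 2.4920 = 0.3765
c = 9 / 21.1^0.3765 = 9 / 3.152 = 2.855
S₃ = 2.855 × 50.7^0.3765 = 2.855 × 4.385 ≈ 12.52

13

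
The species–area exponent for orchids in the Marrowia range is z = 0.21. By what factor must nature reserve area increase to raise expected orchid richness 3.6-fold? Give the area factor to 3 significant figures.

446

(A₂/A₁)^0.21 = 3.6, so A₂/A₁ = 3.6^(1/0.21) = 3.6^4.762
ln(A₂/A₁) = ln 3.6 / 0.21 = 1.2809 / 0.21 = 6.0997
A₂/A₁ = e^6.0997 ≈ 445.7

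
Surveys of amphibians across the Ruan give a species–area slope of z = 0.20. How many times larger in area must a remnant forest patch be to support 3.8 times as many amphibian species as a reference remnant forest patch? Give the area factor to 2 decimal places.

792.35

(A₂/A₁)^0.2 = 3.8, so A₂/A₁ = 3.8^(1/0.2) = 3.8^5
ln(A₂/A₁) = ln 3.8 / 0.2 = 1.3350 / 0.2 = 6.6750
A₂/A₁ = e^6.6750 ≈ 792.4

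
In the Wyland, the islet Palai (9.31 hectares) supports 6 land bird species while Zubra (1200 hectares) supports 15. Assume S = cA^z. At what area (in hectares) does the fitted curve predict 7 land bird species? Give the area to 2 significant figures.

21 hectares

z = ln(15/6) / ln(1200/9.31) = 0.9163 / 4.8590 = 0.1886
c = 6 / 9.31^0.1886 = 6 / 1.523 = 3.939
A = (7/3.939)^(1/0.1886) ⇒ ln A = ln(1.777)/0.1886 = 3.0485
A = e^3.0485 ≈ 21.08 hectares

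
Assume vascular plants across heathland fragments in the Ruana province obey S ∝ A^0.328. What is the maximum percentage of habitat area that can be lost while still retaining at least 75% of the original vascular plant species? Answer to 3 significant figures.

Need (A_new/A_old)^0.328 = 0.75, so A_new/A_old = 0.75^(1/0.328) = 0.75^3.049
ln(A_new/A_old) = ln 0.75 / 0.328 = -0.2877 / 0.328 = -0.8771
A_new/A_old = e^-0.8771 ≈ 0.416
Fraction that can be lost = 1 − 0.416 = 0.584

58.4%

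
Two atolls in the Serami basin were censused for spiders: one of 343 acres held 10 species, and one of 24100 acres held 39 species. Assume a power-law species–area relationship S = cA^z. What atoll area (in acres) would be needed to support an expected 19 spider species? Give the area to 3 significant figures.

z = ln(39/10) / ln(24100/343) = 1.3610 / 4.2522 = 0.3201
c = 10 / 343^0.3201 = 10 / 6.478 = 1.544
A = (19/1.544)^(1/0.3201) ⇒ ln A = ln(12.31)/0.3201 = 7.8431
A = e^7.8431 ≈ 2548 acres

2550 acres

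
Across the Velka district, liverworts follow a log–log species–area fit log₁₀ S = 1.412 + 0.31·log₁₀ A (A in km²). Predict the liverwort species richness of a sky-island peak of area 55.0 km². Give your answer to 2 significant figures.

S = 25.82 × 55^0.31 = 25.82 × 3.463 ≈ 89.44

89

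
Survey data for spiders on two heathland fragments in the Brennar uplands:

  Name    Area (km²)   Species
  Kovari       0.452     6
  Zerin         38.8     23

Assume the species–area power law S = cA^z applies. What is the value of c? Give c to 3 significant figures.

7.62

z = ln(S₂/S₁) / ln(A₂/A₁) = ln(23/6) / ln(38.8/0.452) = 1.3437 / 4.4525 = 0.3018
c = S₁ / A₁^z = 6 / 0.452^0.3018 = 6 / 0.7869 = 7.625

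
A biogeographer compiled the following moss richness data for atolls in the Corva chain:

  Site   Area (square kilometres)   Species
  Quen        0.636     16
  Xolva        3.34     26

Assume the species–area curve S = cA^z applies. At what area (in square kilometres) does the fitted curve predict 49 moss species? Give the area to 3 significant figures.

z = ln(26/16) / ln(3.34/0.636) = 0.4855 / 1.6585 = 0.2927
c = 16 / 0.636^0.2927 = 16 / 0.8759 = 18.27
A = (49/18.27)^(1/0.2927) ⇒ ln A = ln(2.683)/0.2927 = 3.3708
A = e^3.3708 ≈ 29.1 square kilometres

29.1 square kilometres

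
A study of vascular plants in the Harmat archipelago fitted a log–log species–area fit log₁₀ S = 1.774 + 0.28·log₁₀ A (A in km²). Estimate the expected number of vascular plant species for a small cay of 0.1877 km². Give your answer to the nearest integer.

37 species

S = 59.43 × 0.1877^0.28
ln S = ln 59.43 + 0.28 × ln 0.1877 = 4.0848 + 0.28 × -1.6729 = 3.6164
S = e^3.6164 ≈ 37.2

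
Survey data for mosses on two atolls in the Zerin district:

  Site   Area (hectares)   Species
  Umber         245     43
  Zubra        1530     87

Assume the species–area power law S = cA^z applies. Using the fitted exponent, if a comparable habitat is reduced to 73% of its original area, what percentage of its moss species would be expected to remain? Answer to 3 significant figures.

88.6%

z = ln(87/43) / ln(1530/245) = 0.7047 / 1.8318 = 0.3847
S_new/S_old = (A_new/A_old)^z = 0.73^0.3847 = exp(0.3847 × -0.3147) = 0.886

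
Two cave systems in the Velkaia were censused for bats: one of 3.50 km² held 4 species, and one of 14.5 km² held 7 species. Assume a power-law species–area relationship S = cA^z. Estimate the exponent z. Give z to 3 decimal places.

0.394

Taking logs: ln S = ln c + z ln A, so z = (ln S₂ − ln S₁)/(ln A₂ − ln A₁).
z = ln(7/4) / ln(14.5/3.5) = ln(1.75) / ln(4.143) = 0.5596 / 1.4214 = 0.3937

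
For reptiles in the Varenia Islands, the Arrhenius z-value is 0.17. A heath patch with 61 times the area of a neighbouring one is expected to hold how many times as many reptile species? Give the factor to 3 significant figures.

S₂/S₁ = (A₂/A₁)^z = 61^0.17
ln(S₂/S₁) = 0.17 × ln 61 = 0.17 × 4.1109 = 0.6988
S₂/S₁ = e^0.6988 ≈ 2.011

2.01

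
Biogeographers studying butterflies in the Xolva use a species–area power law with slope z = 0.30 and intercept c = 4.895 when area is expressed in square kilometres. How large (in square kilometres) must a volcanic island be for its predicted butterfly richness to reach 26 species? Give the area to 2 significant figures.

260 square kilometres

26 = 4.895 × A^0.3  ⇒  A^0.3 = 26/4.895 = 5.312
ln A = ln(5.312) / 0.3 = 1.6699 / 0.3 = 5.5663
A = e^5.5663 ≈ 261.5 square kilometres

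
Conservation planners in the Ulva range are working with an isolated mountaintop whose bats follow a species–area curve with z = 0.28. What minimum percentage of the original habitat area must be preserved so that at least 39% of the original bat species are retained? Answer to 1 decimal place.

Need (A_new/A_old)^0.28 = 0.39, so A_new/A_old = 0.39^(1/0.28) = 0.39^3.571
ln(A_new/A_old) = ln 0.39 / 0.28 = -0.9416 / 0.28 = -3.3629
A_new/A_old = e^-3.3629 ≈ 0.03464

3.5%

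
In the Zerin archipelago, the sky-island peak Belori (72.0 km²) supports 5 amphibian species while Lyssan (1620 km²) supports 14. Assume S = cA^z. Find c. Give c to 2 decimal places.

z = ln(S₂/S₁) / ln(A₂/A₁) = ln(14/5) / ln(1620/72) = 1.0296 / 3.1135 = 0.3307
c = S₁ / A₁^z = 5 / 72^0.3307 = 5 / 4.113 = 1.216

1.22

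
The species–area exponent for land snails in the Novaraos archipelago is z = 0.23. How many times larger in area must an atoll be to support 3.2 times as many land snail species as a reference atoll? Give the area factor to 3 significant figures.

157

(A₂/A₁)^0.23 = 3.2, so A₂/A₁ = 3.2^(1/0.23) = 3.2^4.348
ln(A₂/A₁) = ln 3.2 / 0.23 = 1.1632 / 0.23 = 5.0572
A₂/A₁ = e^5.0572 ≈ 157.1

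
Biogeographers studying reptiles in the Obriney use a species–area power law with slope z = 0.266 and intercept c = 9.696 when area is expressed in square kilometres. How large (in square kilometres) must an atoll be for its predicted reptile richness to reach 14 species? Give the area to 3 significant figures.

14 = 9.696 × A^0.266  ⇒  A^0.266 = 14/9.696 = 1.444
ln A = ln(1.444) / 0.266 = 0.3673 / 0.266 = 1.3810
A = e^1.3810 ≈ 3.979 square kilometres

3.98 square kilometres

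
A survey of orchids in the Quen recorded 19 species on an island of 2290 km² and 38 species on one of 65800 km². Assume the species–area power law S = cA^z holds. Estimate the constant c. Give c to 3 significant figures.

3.85

z = ln(S₂/S₁) / ln(A₂/A₁) = ln(38/19) / ln(65800/2290) = 0.6931 / 3.3581 = 0.2064
c = S₁ / A₁^z = 19 / 2290^0.2064 = 19 / 4.938 = 3.848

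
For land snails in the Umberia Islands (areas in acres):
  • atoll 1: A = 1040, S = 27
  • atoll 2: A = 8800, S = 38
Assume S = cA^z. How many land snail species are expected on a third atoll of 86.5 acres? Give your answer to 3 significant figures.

z = ln(38/27) / ln(8800/1040) = 0.3417 / 2.1355 = 0.1600
c = 27 / 1040^0.1600 = 27 / 3.04 = 8.883
S₃ = 8.883 × 86.5^0.1600 = 8.883 × 2.042 ≈ 18.14

18.1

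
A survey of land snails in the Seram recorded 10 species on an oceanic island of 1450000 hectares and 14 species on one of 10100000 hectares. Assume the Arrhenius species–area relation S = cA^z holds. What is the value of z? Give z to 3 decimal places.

0.173

Taking logs: ln S = ln c + z ln A, so z = (ln S₂ − ln S₁)/(ln A₂ − ln A₁).
z = ln(14/10) / ln(10100000/1450000) = ln(1.4) / ln(6.966) = 0.3365 / 1.9410 = 0.1734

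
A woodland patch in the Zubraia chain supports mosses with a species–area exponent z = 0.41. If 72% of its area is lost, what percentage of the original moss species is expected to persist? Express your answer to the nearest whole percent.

59%

S_new/S_old = (A_new/A_old)^z = 0.28^0.41
= exp(0.41 × ln 0.28) = exp(0.41 × -1.2730) = exp(-0.5219) ≈ 0.5934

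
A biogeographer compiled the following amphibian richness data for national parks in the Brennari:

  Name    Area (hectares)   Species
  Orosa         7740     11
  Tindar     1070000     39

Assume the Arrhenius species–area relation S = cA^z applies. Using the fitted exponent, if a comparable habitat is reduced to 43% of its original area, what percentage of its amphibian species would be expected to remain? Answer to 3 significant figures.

z = ln(39/11) / ln(1070000/7740) = 1.2657 / 4.9290 = 0.2568
S_new/S_old = (A_new/A_old)^z = 0.43^0.2568 = exp(0.2568 × -0.8440) = 0.8052

80.5%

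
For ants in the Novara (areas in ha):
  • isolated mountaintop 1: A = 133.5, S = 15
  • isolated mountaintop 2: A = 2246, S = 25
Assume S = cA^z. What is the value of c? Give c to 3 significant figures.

z = ln(S₂/S₁) / ln(A₂/A₁) = ln(25/15) / ln(2246/133.5) = 0.5108 / 2.8228 = 0.1810
c = S₁ / A₁^z = 15 / 133.5^0.1810 = 15 / 2.425 = 6.187

6.19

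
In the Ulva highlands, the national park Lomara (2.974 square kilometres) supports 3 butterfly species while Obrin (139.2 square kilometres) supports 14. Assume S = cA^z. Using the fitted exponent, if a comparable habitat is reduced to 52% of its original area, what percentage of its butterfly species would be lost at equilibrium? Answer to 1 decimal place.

23.0%

z = ln(14/3) / ln(139.2/2.974) = 1.5404 / 3.8460 = 0.4005
S_new/S_old = (A_new/A_old)^z = 0.52^0.4005 = exp(0.4005 × -0.6539) = 0.7696
Fraction lost = 1 − 0.7696 = 0.2304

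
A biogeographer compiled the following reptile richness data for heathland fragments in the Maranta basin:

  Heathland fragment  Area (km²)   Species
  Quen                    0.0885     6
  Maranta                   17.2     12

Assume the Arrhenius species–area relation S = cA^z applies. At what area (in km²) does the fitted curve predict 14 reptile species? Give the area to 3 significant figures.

z = ln(12/6) / ln(17.2/0.0885) = 0.6931 / 5.2697 = 0.1315
c = 6 / 0.0885^0.1315 = 6 / 0.7269 = 8.254
A = (14/8.254)^(1/0.1315) ⇒ ln A = ln(1.696)/0.1315 = 4.0168
A = e^4.0168 ≈ 55.53 km²

55.5 km²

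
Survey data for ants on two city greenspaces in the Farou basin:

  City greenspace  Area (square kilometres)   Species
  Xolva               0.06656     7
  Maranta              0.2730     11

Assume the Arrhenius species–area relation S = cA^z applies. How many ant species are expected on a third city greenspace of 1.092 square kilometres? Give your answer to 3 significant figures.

17.1

z = ln(11/7) / ln(0.273/0.06656) = 0.4520 / 1.4114 = 0.3202
c = 7 / 0.06656^0.3202 = 7 / 0.4199 = 16.67
S₃ = 16.67 × 1.092^0.3202 = 16.67 × 1.029 ≈ 17.15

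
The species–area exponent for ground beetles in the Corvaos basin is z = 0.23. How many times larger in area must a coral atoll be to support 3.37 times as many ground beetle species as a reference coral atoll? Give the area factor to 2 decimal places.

196.81

(A₂/A₁)^0.23 = 3.37, so A₂/A₁ = 3.37^(1/0.23) = 3.37^4.348
ln(A₂/A₁) = ln 3.37 / 0.23 = 1.2149 / 0.23 = 5.2822
A₂/A₁ = e^5.2822 ≈ 196.8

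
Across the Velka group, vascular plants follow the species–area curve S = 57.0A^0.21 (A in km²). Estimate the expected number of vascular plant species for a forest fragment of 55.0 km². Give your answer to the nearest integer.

132

S = 57 × 55^0.21
ln S = ln 57 + 0.21 × ln 55 = 4.0431 + 0.21 × 4.0073 = 4.8846
S = e^4.8846 ≈ 132.2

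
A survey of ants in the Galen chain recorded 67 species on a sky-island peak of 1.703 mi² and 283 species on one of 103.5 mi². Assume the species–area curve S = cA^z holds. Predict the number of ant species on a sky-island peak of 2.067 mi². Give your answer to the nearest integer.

z = ln(283/67) / ln(103.5/1.703) = 1.4408 / 4.1072 = 0.3508
c = 67 / 1.703^0.3508 = 67 / 1.205 = 55.59
S₃ = 55.59 × 2.067^0.3508 = 55.59 × 1.29 ≈ 71.71

72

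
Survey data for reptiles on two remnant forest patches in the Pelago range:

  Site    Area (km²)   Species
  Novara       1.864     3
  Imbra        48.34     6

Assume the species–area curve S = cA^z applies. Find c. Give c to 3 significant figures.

2.63

z = ln(S₂/S₁) / ln(A₂/A₁) = ln(6/3) / ln(48.34/1.864) = 0.6931 / 3.2555 = 0.2129
c = S₁ / A₁^z = 3 / 1.864^0.2129 = 3 / 1.142 = 2.627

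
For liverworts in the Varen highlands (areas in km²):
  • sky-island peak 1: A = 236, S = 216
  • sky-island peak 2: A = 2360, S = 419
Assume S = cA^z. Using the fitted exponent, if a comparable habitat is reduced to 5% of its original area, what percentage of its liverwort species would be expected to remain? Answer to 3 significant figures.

42.2%

z = ln(419/216) / ln(2360/236) = 0.6626 / 2.3026 = 0.2878
S_new/S_old = (A_new/A_old)^z = 0.05^0.2878 = exp(0.2878 × -2.9957) = 0.4223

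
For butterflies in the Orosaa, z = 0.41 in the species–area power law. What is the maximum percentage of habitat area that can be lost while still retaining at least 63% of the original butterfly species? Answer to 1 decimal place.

Need (A_new/A_old)^0.41 = 0.63, so A_new/A_old = 0.63^(1/0.41) = 0.63^2.439
ln(A_new/A_old) = ln 0.63 / 0.41 = -0.4620 / 0.41 = -1.1269
A_new/A_old = e^-1.1269 ≈ 0.324
Fraction that can be lost = 1 − 0.324 = 0.676

67.6%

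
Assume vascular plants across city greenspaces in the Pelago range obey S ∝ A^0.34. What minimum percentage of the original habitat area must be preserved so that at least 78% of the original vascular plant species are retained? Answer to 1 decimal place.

Need (A_new/A_old)^0.34 = 0.78, so A_new/A_old = 0.78^(1/0.34) = 0.78^2.941
ln(A_new/A_old) = ln 0.78 / 0.34 = -0.2485 / 0.34 = -0.7308
A_new/A_old = e^-0.7308 ≈ 0.4815

48.2%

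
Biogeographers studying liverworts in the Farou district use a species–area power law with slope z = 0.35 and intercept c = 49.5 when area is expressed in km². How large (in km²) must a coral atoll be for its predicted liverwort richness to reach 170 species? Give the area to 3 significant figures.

170 = 49.5 × A^0.35  ⇒  A^0.35 = 170/49.5 = 3.434
ln A = ln(3.434) / 0.35 = 1.2338 / 0.35 = 3.5252
A = e^3.5252 ≈ 33.96 km²

34.0 km²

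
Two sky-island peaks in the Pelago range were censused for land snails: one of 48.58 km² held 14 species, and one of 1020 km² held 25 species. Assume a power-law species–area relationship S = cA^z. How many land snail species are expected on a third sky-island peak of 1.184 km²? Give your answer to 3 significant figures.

z = ln(25/14) / ln(1020/48.58) = 0.5798 / 3.0443 = 0.1905
c = 14 / 48.58^0.1905 = 14 / 2.095 = 6.682
S₃ = 6.682 × 1.184^0.1905 = 6.682 × 1.033 ≈ 6.901

6.90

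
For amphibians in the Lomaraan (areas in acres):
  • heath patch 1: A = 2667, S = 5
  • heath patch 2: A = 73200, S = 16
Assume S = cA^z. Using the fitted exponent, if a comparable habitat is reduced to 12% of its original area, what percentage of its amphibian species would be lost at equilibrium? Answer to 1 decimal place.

52.5%

z = ln(16/5) / ln(73200/2667) = 1.1632 / 3.3122 = 0.3512
S_new/S_old = (A_new/A_old)^z = 0.12^0.3512 = exp(0.3512 × -2.1203) = 0.4749
Fraction lost = 1 − 0.4749 = 0.5251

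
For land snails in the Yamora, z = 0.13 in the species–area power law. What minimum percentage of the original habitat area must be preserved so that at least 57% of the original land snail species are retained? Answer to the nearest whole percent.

1%

Need (A_new/A_old)^0.13 = 0.57, so A_new/A_old = 0.57^(1/0.13) = 0.57^7.692
ln(A_new/A_old) = ln 0.57 / 0.13 = -0.5621 / 0.13 = -4.3240
A_new/A_old = e^-4.3240 ≈ 0.01325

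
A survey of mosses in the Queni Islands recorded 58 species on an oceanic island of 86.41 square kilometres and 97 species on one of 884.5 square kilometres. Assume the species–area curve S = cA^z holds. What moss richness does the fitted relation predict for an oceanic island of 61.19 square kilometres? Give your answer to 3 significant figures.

z = ln(97/58) / ln(884.5/86.41) = 0.5143 / 2.3259 = 0.2211
c = 58 / 86.41^0.2211 = 58 / 2.68 = 21.64
S₃ = 21.64 × 61.19^0.2211 = 21.64 × 2.483 ≈ 53.74

53.7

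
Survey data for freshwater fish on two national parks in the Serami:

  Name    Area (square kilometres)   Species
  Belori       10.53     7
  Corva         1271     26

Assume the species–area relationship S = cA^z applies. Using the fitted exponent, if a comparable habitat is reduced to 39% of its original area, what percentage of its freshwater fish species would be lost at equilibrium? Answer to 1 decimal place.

z = ln(26/7) / ln(1271/10.53) = 1.3122 / 4.7933 = 0.2738
S_new/S_old = (A_new/A_old)^z = 0.39^0.2738 = exp(0.2738 × -0.9416) = 0.7728
Fraction lost = 1 − 0.7728 = 0.2272

22.7%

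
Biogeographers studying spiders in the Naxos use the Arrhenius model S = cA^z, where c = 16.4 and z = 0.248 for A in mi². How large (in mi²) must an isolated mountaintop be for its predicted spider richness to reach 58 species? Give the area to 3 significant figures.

163 mi²

58 = 16.4 × A^0.248  ⇒  A^0.248 = 58/16.4 = 3.537
ln A = ln(3.537) / 0.248 = 1.2632 / 0.248 = 5.0934
A = e^5.0934 ≈ 162.9 mi²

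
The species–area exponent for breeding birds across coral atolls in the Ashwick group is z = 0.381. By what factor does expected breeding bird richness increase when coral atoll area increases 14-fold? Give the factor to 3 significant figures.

2.73

S₂/S₁ = (A₂/A₁)^z = 14^0.381
ln(S₂/S₁) = 0.381 × ln 14 = 0.381 × 2.6391 = 1.0055
S₂/S₁ = e^1.0055 ≈ 2.733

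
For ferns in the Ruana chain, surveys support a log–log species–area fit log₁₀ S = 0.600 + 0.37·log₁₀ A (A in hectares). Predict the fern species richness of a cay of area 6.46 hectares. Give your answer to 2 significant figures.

7.9

S = 3.981 × 6.46^0.37 = 3.981 × 1.994 ≈ 7.939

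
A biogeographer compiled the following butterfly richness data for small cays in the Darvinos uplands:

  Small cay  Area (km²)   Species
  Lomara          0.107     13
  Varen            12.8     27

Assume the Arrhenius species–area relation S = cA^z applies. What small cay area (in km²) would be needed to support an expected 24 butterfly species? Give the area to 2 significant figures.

5.9 km²

z = ln(27/13) / ln(12.8/0.107) = 0.7309 / 4.7844 = 0.1528
c = 13 / 0.107^0.1528 = 13 / 0.7108 = 18.29
A = (24/18.29)^(1/0.1528) ⇒ ln A = ln(1.312)/0.1528 = 1.7784
A = e^1.7784 ≈ 5.921 km²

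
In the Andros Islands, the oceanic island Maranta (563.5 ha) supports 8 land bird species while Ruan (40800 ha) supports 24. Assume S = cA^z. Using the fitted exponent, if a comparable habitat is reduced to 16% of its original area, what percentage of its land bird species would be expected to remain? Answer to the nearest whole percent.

z = ln(24/8) / ln(40800/563.5) = 1.0986 / 4.2823 = 0.2565
S_new/S_old = (A_new/A_old)^z = 0.16^0.2565 = exp(0.2565 × -1.8326) = 0.6249

62%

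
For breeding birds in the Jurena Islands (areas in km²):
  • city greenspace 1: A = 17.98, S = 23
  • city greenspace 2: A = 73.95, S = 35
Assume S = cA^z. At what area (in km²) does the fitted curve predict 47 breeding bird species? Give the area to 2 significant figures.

200 km²

z = ln(35/23) / ln(73.95/17.98) = 0.4199 / 1.4141 = 0.2969
c = 23 / 17.98^0.2969 = 23 / 2.358 = 9.754
A = (47/9.754)^(1/0.2969) ⇒ ln A = ln(4.819)/0.2969 = 5.2963
A = e^5.2963 ≈ 199.6 km²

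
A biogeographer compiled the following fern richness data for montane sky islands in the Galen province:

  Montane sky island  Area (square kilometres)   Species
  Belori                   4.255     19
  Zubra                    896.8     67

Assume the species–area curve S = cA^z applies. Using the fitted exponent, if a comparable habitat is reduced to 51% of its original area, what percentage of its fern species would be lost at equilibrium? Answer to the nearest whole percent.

15%

z = ln(67/19) / ln(896.8/4.255) = 1.2603 / 5.3507 = 0.2355
S_new/S_old = (A_new/A_old)^z = 0.51^0.2355 = exp(0.2355 × -0.6733) = 0.8533
Fraction lost = 1 − 0.8533 = 0.1467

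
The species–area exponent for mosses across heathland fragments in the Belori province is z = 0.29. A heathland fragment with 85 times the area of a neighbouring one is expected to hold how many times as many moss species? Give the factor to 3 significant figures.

3.63

S₂/S₁ = (A₂/A₁)^z = 85^0.29
ln(S₂/S₁) = 0.29 × ln 85 = 0.29 × 4.4427 = 1.2884
S₂/S₁ = e^1.2884 ≈ 3.627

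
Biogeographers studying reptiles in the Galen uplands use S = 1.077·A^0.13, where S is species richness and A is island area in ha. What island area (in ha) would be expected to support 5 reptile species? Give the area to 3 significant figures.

135000 ha

5 = 1.077 × A^0.13  ⇒  A^0.13 = 5/1.077 = 4.643
ln A = ln(4.643) / 0.13 = 1.5353 / 0.13 = 11.8097
A = e^11.8097 ≈ 134549 ha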